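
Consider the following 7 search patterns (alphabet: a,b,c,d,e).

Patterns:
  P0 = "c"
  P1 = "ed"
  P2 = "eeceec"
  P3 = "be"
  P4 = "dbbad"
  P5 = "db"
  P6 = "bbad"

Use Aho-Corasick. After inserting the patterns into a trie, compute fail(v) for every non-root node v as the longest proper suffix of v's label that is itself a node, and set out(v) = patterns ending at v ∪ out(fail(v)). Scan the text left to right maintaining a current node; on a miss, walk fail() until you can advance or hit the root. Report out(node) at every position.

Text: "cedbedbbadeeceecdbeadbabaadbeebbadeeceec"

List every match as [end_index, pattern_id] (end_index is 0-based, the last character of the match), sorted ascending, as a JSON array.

Construct AC machine:
Trie nodes:
  n0 'ε': b→9 c→1 d→11 e→2
  n1 'c': ·  [P0 ends]
  n2 'e': d→3 e→4
  n3 'ed': ·  [P1 ends]
  n4 'ee': c→5
  n5 'eec': e→6
  n6 'eece': e→7
  n7 'eecee': c→8
  n8 'eeceec': ·  [P2 ends]
  n9 'b': b→16 e→10
  n10 'be': ·  [P3 ends]
  n11 'd': b→12
  n12 'db': b→13  [P5 ends]
  n13 'dbb': a→14
  n14 'dbba': d→15
  n15 'dbbad': ·  [P4 ends]
  n16 'bb': a→17
  n17 'bba': d→18
  n18 'bbad': ·  [P6 ends]

BFS fail/out derivation:
  fail(1) 'c': from fail(0)=0 chase 'c': 0 ⇒ 0;  out={0}∪out(0)={0}
  fail(2) 'e': from fail(0)=0 chase 'e': 0 ⇒ 0;  out=∅∪out(0)=∅
  fail(9) 'b': from fail(0)=0 chase 'b': 0 ⇒ 0;  out=∅∪out(0)=∅
  fail(11) 'd': from fail(0)=0 chase 'd': 0 ⇒ 0;  out=∅∪out(0)=∅
  fail(3) 'ed': from fail(2)=0 chase 'd': 0 ⇒ 11;  out={1}∪out(11)={1}
  fail(4) 'ee': from fail(2)=0 chase 'e': 0 ⇒ 2;  out=∅∪out(2)=∅
  fail(10) 'be': from fail(9)=0 chase 'e': 0 ⇒ 2;  out={3}∪out(2)={3}
  fail(12) 'db': from fail(11)=0 chase 'b': 0 ⇒ 9;  out={5}∪out(9)={5}
  fail(16) 'bb': from fail(9)=0 chase 'b': 0 ⇒ 9;  out=∅∪out(9)=∅
  fail(5) 'eec': from fail(4)=2 chase 'c': 2→0 ⇒ 1;  out=∅∪out(1)={0}
  fail(13) 'dbb': from fail(12)=9 chase 'b': 9 ⇒ 16;  out=∅∪out(16)=∅
  fail(17) 'bba': from fail(16)=9 chase 'a': 9→0 ⇒ 0;  out=∅∪out(0)=∅
  fail(6) 'eece': from fail(5)=1 chase 'e': 1→0 ⇒ 2;  out=∅∪out(2)=∅
  fail(14) 'dbba': from fail(13)=16 chase 'a': 16 ⇒ 17;  out=∅∪out(17)=∅
  fail(18) 'bbad': from fail(17)=0 chase 'd': 0 ⇒ 11;  out={6}∪out(11)={6}
  fail(7) 'eecee': from fail(6)=2 chase 'e': 2 ⇒ 4;  out=∅∪out(4)=∅
  fail(15) 'dbbad': from fail(14)=17 chase 'd': 17 ⇒ 18;  out={4}∪out(18)={4,6}
  fail(8) 'eeceec': from fail(7)=4 chase 'c': 4 ⇒ 5;  out={2}∪out(5)={0,2}

Text stream:
[0] read 'c'  n0⇒n1  ** P0@[0:0]
[1] read 'e'  n1⇒n2 (via fail)
[2] read 'd'  n2⇒n3  ** P1@[1:2]
[3] read 'b'  n3⇒n12 (via fail)  ** P5@[2:3]
[4] read 'e'  n12⇒n10 (via fail)  ** P3@[3:4]
[5] read 'd'  n10⇒n3 (via fail)  ** P1@[4:5]
[6] read 'b'  n3⇒n12 (via fail)  ** P5@[5:6]
[7] read 'b'  n12⇒n13
[8] read 'a'  n13⇒n14
[9] read 'd'  n14⇒n15  ** P4@[5:9],P6@[6:9]
[10] read 'e'  n15⇒n2 (via fail)
[11] read 'e'  n2⇒n4
[12] read 'c'  n4⇒n5  ** P0@[12:12]
[13] read 'e'  n5⇒n6
[14] read 'e'  n6⇒n7
[15] read 'c'  n7⇒n8  ** P0@[15:15],P2@[10:15]
[16] read 'd'  n8⇒n11 (via fail)
[17] read 'b'  n11⇒n12  ** P5@[16:17]
[18] read 'e'  n12⇒n10 (via fail)  ** P3@[17:18]
[19] read 'a'  n10⇒n0 (via fail)
[20] read 'd'  n0⇒n11
[21] read 'b'  n11⇒n12  ** P5@[20:21]
[22] read 'a'  n12⇒n0 (via fail)
[23] read 'b'  n0⇒n9
[24] read 'a'  n9⇒n0 (via fail)
[25] read 'a'  n0⇒n0
[26] read 'd'  n0⇒n11
[27] read 'b'  n11⇒n12  ** P5@[26:27]
[28] read 'e'  n12⇒n10 (via fail)  ** P3@[27:28]
[29] read 'e'  n10⇒n4 (via fail)
[30] read 'b'  n4⇒n9 (via fail)
[31] read 'b'  n9⇒n16
[32] read 'a'  n16⇒n17
[33] read 'd'  n17⇒n18  ** P6@[30:33]
[34] read 'e'  n18⇒n2 (via fail)
[35] read 'e'  n2⇒n4
[36] read 'c'  n4⇒n5  ** P0@[36:36]
[37] read 'e'  n5⇒n6
[38] read 'e'  n6⇒n7
[39] read 'c'  n7⇒n8  ** P0@[39:39],P2@[34:39]

Result: [[0,0],[2,1],[3,5],[4,3],[5,1],[6,5],[9,4],[9,6],[12,0],[15,0],[15,2],[17,5],[18,3],[21,5],[27,5],[28,3],[33,6],[36,0],[39,0],[39,2]]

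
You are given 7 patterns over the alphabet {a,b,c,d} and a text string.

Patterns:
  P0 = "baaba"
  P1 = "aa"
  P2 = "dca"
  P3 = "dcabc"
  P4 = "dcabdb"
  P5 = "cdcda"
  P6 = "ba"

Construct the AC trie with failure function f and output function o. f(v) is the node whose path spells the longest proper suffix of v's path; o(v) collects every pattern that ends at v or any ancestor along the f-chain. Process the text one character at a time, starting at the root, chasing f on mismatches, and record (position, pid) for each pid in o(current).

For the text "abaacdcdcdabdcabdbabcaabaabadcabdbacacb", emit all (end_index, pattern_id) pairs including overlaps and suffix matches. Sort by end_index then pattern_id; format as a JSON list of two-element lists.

Build automaton:
Trie nodes:
  n0 'ε': a→6 b→1 c→15 d→8
  n1 'b': a→2
  n2 'ba': a→3  ←P6
  n3 'baa': b→4
  n4 'baab': a→5
  n5 'baaba': ·  ←P0
  n6 'a': a→7
  n7 'aa': ·  ←P1
  n8 'd': c→9
  n9 'dc': a→10
  n10 'dca': b→11  ←P2
  n11 'dcab': c→12 d→13
  n12 'dcabc': ·  ←P3
  n13 'dcabd': b→14
  n14 'dcabdb': ·  ←P4
  n15 'c': d→16
  n16 'cd': c→17
  n17 'cdc': d→18
  n18 'cdcd': a→19
  n19 'cdcda': ·  ←P5

Failure links (BFS by depth):
  n1('b'): parent n0 fail=0; on 'b' 0 → fail=0;  out ∅∪∅=∅
  n6('a'): parent n0 fail=0; on 'a' 0 → fail=0;  out ∅∪∅=∅
  n8('d'): parent n0 fail=0; on 'd' 0 → fail=0;  out ∅∪∅=∅
  n15('c'): parent n0 fail=0; on 'c' 0 → fail=0;  out ∅∪∅=∅
  n2('ba'): parent n1 fail=0; on 'a' 0 → fail=6;  out {6}∪∅={6}
  n7('aa'): parent n6 fail=0; on 'a' 0 → fail=6;  out {1}∪∅={1}
  n9('dc'): parent n8 fail=0; on 'c' 0 → fail=15;  out ∅∪∅=∅
  n16('cd'): parent n15 fail=0; on 'd' 0 → fail=8;  out ∅∪∅=∅
  n3('baa'): parent n2 fail=6; on 'a' 6 → fail=7;  out ∅∪{1}={1}
  n10('dca'): parent n9 fail=15; on 'a' 15→0 → fail=6;  out {2}∪∅={2}
  n17('cdc'): parent n16 fail=8; on 'c' 8 → fail=9;  out ∅∪∅=∅
  n4('baab'): parent n3 fail=7; on 'b' 7→6→0 → fail=1;  out ∅∪∅=∅
  n11('dcab'): parent n10 fail=6; on 'b' 6→0 → fail=1;  out ∅∪∅=∅
  n18('cdcd'): parent n17 fail=9; on 'd' 9→15 → fail=16;  out ∅∪∅=∅
  n5('baaba'): parent n4 fail=1; on 'a' 1 → fail=2;  out {0}∪{6}={0,6}
  n12('dcabc'): parent n11 fail=1; on 'c' 1→0 → fail=15;  out {3}∪∅={3}
  n13('dcabd'): parent n11 fail=1; on 'd' 1→0 → fail=8;  out ∅∪∅=∅
  n19('cdcda'): parent n18 fail=16; on 'a' 16→8→0 → fail=6;  out {5}∪∅={5}
  n14('dcabdb'): parent n13 fail=8; on 'b' 8→0 → fail=1;  out {4}∪∅={4}

Run:
[0] read 'a'  n0⇒n6
[1] read 'b'  n6⇒n1 (fail-walked)
[2] read 'a'  n1⇒n2  → match P6@[1:2]
[3] read 'a'  n2⇒n3  → match P1@[2:3]
[4] read 'c'  n3⇒n15 (fail-walked)
[5] read 'd'  n15⇒n16
[6] read 'c'  n16⇒n17
[7] read 'd'  n17⇒n18
[8] read 'c'  n18⇒n17 (fail-walked)
[9] read 'd'  n17⇒n18
[10] read 'a'  n18⇒n19  → match P5@[6:10]
[11] read 'b'  n19⇒n1 (fail-walked)
[12] read 'd'  n1⇒n8 (fail-walked)
[13] read 'c'  n8⇒n9
[14] read 'a'  n9⇒n10  → match P2@[12:14]
[15] read 'b'  n10⇒n11
[16] read 'd'  n11⇒n13
[17] read 'b'  n13⇒n14  → match P4@[12:17]
[18] read 'a'  n14⇒n2 (fail-walked)  → match P6@[17:18]
[19] read 'b'  n2⇒n1 (fail-walked)
[20] read 'c'  n1⇒n15 (fail-walked)
[21] read 'a'  n15⇒n6 (fail-walked)
[22] read 'a'  n6⇒n7  → match P1@[21:22]
[23] read 'b'  n7⇒n1 (fail-walked)
[24] read 'a'  n1⇒n2  → match P6@[23:24]
[25] read 'a'  n2⇒n3  → match P1@[24:25]
[26] read 'b'  n3⇒n4
[27] read 'a'  n4⇒n5  → match P0@[23:27],P6@[26:27]
[28] read 'd'  n5⇒n8 (fail-walked)
[29] read 'c'  n8⇒n9
[30] read 'a'  n9⇒n10  → match P2@[28:30]
[31] read 'b'  n10⇒n11
[32] read 'd'  n11⇒n13
[33] read 'b'  n13⇒n14  → match P4@[28:33]
[34] read 'a'  n14⇒n2 (fail-walked)  → match P6@[33:34]
[35] read 'c'  n2⇒n15 (fail-walked)
[36] read 'a'  n15⇒n6 (fail-walked)
[37] read 'c'  n6⇒n15 (fail-walked)
[38] read 'b'  n15⇒n1 (fail-walked)

Matches: [[2,6],[3,1],[10,5],[14,2],[17,4],[18,6],[22,1],[24,6],[25,1],[27,0],[27,6],[30,2],[33,4],[34,6]]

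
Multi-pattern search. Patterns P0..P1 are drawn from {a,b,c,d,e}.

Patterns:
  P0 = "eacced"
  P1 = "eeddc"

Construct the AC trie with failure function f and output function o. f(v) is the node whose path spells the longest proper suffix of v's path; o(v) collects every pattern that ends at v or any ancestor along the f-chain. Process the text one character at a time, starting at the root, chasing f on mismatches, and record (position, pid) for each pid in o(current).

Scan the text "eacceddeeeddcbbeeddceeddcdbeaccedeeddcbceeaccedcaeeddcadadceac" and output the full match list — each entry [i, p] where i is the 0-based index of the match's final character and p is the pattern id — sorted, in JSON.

Construct AC machine:
Trie (insert patterns):
  n0 'ε': e→1
  n1 'e': a→2 e→7
  n2 'ea': c→3
  n3 'eac': c→4
  n4 'eacc': e→5
  n5 'eacce': d→6
  n6 'eacced': ·  [P0 ends]
  n7 'ee': d→8
  n8 'eed': d→9
  n9 'eedd': c→10
  n10 'eeddc': ·  [P1 ends]

Failure links (BFS by depth):
  n1('e'): parent n0 fail=0; on 'e' 0 → fail=0;  out ∅∪∅=∅
  n2('ea'): parent n1 fail=0; on 'a' 0 → fail=0;  out ∅∪∅=∅
  n7('ee'): parent n1 fail=0; on 'e' 0 → fail=1;  out ∅∪∅=∅
  n3('eac'): parent n2 fail=0; on 'c' 0 → fail=0;  out ∅∪∅=∅
  n8('eed'): parent n7 fail=1; on 'd' 1→0 → fail=0;  out ∅∪∅=∅
  n4('eacc'): parent n3 fail=0; on 'c' 0 → fail=0;  out ∅∪∅=∅
  n9('eedd'): parent n8 fail=0; on 'd' 0 → fail=0;  out ∅∪∅=∅
  n5('eacce'): parent n4 fail=0; on 'e' 0 → fail=1;  out ∅∪∅=∅
  n10('eeddc'): parent n9 fail=0; on 'c' 0 → fail=0;  out {1}∪∅={1}
  n6('eacced'): parent n5 fail=1; on 'd' 1→0 → fail=0;  out {0}∪∅={0}

Run:
[0] read 'e'  n0⇒n1
[1] read 'a'  n1⇒n2
[2] read 'c'  n2⇒n3
[3] read 'c'  n3⇒n4
[4] read 'e'  n4⇒n5
[5] read 'd'  n5⇒n6  → match P0@[0:5]
[6] read 'd'  n6⇒n0 ·f
[7] read 'e'  n0⇒n1
[8] read 'e'  n1⇒n7
[9] read 'e'  n7⇒n7 ·f
[10] read 'd'  n7⇒n8
[11] read 'd'  n8⇒n9
[12] read 'c'  n9⇒n10  → match P1@[8:12]
[13] read 'b'  n10⇒n0 ·f
[14] read 'b'  n0⇒n0
[15] read 'e'  n0⇒n1
[16] read 'e'  n1⇒n7
[17] read 'd'  n7⇒n8
[18] read 'd'  n8⇒n9
[19] read 'c'  n9⇒n10  → match P1@[15:19]
[20] read 'e'  n10⇒n1 ·f
[21] read 'e'  n1⇒n7
[22] read 'd'  n7⇒n8
[23] read 'd'  n8⇒n9
[24] read 'c'  n9⇒n10  → match P1@[20:24]
[25] read 'd'  n10⇒n0 ·f
[26] read 'b'  n0⇒n0
[27] read 'e'  n0⇒n1
[28] read 'a'  n1⇒n2
[29] read 'c'  n2⇒n3
[30] read 'c'  n3⇒n4
[31] read 'e'  n4⇒n5
[32] read 'd'  n5⇒n6  → match P0@[27:32]
[33] read 'e'  n6⇒n1 ·f
[34] read 'e'  n1⇒n7
[35] read 'd'  n7⇒n8
[36] read 'd'  n8⇒n9
[37] read 'c'  n9⇒n10  → match P1@[33:37]
[38] read 'b'  n10⇒n0 ·f
[39] read 'c'  n0⇒n0
[40] read 'e'  n0⇒n1
[41] read 'e'  n1⇒n7
[42] read 'a'  n7⇒n2 ·f
[43] read 'c'  n2⇒n3
[44] read 'c'  n3⇒n4
[45] read 'e'  n4⇒n5
[46] read 'd'  n5⇒n6  → match P0@[41:46]
[47] read 'c'  n6⇒n0 ·f
[48] read 'a'  n0⇒n0
[49] read 'e'  n0⇒n1
[50] read 'e'  n1⇒n7
[51] read 'd'  n7⇒n8
[52] read 'd'  n8⇒n9
[53] read 'c'  n9⇒n10  → match P1@[49:53]
[54] read 'a'  n10⇒n0 ·f
[55] read 'd'  n0⇒n0
[56] read 'a'  n0⇒n0
[57] read 'd'  n0⇒n0
[58] read 'c'  n0⇒n0
[59] read 'e'  n0⇒n1
[60] read 'a'  n1⇒n2
[61] read 'c'  n2⇒n3

Matches: [[5,0],[12,1],[19,1],[24,1],[32,0],[37,1],[46,0],[53,1]]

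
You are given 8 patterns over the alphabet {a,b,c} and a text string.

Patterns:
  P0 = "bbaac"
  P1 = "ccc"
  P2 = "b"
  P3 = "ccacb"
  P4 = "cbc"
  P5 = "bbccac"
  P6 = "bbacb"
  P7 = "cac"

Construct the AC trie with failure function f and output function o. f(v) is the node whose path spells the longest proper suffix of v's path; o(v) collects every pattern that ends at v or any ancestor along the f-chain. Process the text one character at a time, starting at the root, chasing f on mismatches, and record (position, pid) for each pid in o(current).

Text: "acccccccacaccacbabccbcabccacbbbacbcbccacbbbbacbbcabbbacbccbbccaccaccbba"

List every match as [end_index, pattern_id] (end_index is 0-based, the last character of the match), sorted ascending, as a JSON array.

Build automaton:
Trie (insert patterns):
  0='ε' goto b→1 c→6
  1='b' goto b→2  ←P2
  2='bb' goto a→3 c→14
  3='bba' goto a→4 c→18
  4='bbaa' goto c→5
  5='bbaac' goto ·  ←P0
  6='c' goto a→20 b→12 c→7
  7='cc' goto a→9 c→8
  8='ccc' goto ·  ←P1
  9='cca' goto c→10
  10='ccac' goto b→11
  11='ccacb' goto ·  ←P3
  12='cb' goto c→13
  13='cbc' goto ·  ←P4
  14='bbc' goto c→15
  15='bbcc' goto a→16
  16='bbcca' goto c→17
  17='bbccac' goto ·  ←P5
  18='bbac' goto b→19
  19='bbacb' goto ·  ←P6
  20='ca' goto c→21
  21='cac' goto ·  ←P7

BFS fail/out derivation:
  fail(1) 'b': from fail(0)=0 chase 'b': 0 ⇒ 0;  out={2}∪out(0)={2}
  fail(6) 'c': from fail(0)=0 chase 'c': 0 ⇒ 0;  out=∅∪out(0)=∅
  fail(2) 'bb': from fail(1)=0 chase 'b': 0 ⇒ 1;  out=∅∪out(1)={2}
  fail(7) 'cc': from fail(6)=0 chase 'c': 0 ⇒ 6;  out=∅∪out(6)=∅
  fail(12) 'cb': from fail(6)=0 chase 'b': 0 ⇒ 1;  out=∅∪out(1)={2}
  fail(20) 'ca': from fail(6)=0 chase 'a': 0 ⇒ 0;  out=∅∪out(0)=∅
  fail(3) 'bba': from fail(2)=1 chase 'a': 1→0 ⇒ 0;  out=∅∪out(0)=∅
  fail(8) 'ccc': from fail(7)=6 chase 'c': 6 ⇒ 7;  out={1}∪out(7)={1}
  fail(9) 'cca': from fail(7)=6 chase 'a': 6 ⇒ 20;  out=∅∪out(20)=∅
  fail(13) 'cbc': from fail(12)=1 chase 'c': 1→0 ⇒ 6;  out={4}∪out(6)={4}
  fail(14) 'bbc': from fail(2)=1 chase 'c': 1→0 ⇒ 6;  out=∅∪out(6)=∅
  fail(21) 'cac': from fail(20)=0 chase 'c': 0 ⇒ 6;  out={7}∪out(6)={7}
  fail(4) 'bbaa': from fail(3)=0 chase 'a': 0 ⇒ 0;  out=∅∪out(0)=∅
  fail(10) 'ccac': from fail(9)=20 chase 'c': 20 ⇒ 21;  out=∅∪out(21)={7}
  fail(15) 'bbcc': from fail(14)=6 chase 'c': 6 ⇒ 7;  out=∅∪out(7)=∅
  fail(18) 'bbac': from fail(3)=0 chase 'c': 0 ⇒ 6;  out=∅∪out(6)=∅
  fail(5) 'bbaac': from fail(4)=0 chase 'c': 0 ⇒ 6;  out={0}∪out(6)={0}
  fail(11) 'ccacb': from fail(10)=21 chase 'b': 21→6 ⇒ 12;  out={3}∪out(12)={2,3}
  fail(16) 'bbcca': from fail(15)=7 chase 'a': 7 ⇒ 9;  out=∅∪out(9)=∅
  fail(19) 'bbacb': from fail(18)=6 chase 'b': 6 ⇒ 12;  out={6}∪out(12)={2,6}
  fail(17) 'bbccac': from fail(16)=9 chase 'c': 9 ⇒ 10;  out={5}∪out(10)={5,7}

Run:
pos 0 'a': at 0
pos 1 'c': at 6
pos 2 'c': at 7
pos 3 'c': at 8  → match P1@[1:3]
pos 4 'c': at 8 (fail-walked)  → match P1@[2:4]
pos 5 'c': at 8 (fail-walked)  → match P1@[3:5]
pos 6 'c': at 8 (fail-walked)  → match P1@[4:6]
pos 7 'c': at 8 (fail-walked)  → match P1@[5:7]
pos 8 'a': at 9 (fail-walked)
pos 9 'c': at 10  → match P7@[7:9]
pos 10 'a': at 20 (fail-walked)
pos 11 'c': at 21  → match P7@[9:11]
pos 12 'c': at 7 (fail-walked)
pos 13 'a': at 9
pos 14 'c': at 10  → match P7@[12:14]
pos 15 'b': at 11  → match P2@[15:15],P3@[11:15]
pos 16 'a': at 0 (fail-walked)
pos 17 'b': at 1  → match P2@[17:17]
pos 18 'c': at 6 (fail-walked)
pos 19 'c': at 7
pos 20 'b': at 12 (fail-walked)  → match P2@[20:20]
pos 21 'c': at 13  → match P4@[19:21]
pos 22 'a': at 20 (fail-walked)
pos 23 'b': at 1 (fail-walked)  → match P2@[23:23]
pos 24 'c': at 6 (fail-walked)
pos 25 'c': at 7
pos 26 'a': at 9
pos 27 'c': at 10  → match P7@[25:27]
pos 28 'b': at 11  → match P2@[28:28],P3@[24:28]
pos 29 'b': at 2 (fail-walked)  → match P2@[29:29]
pos 30 'b': at 2 (fail-walked)  → match P2@[30:30]
pos 31 'a': at 3
pos 32 'c': at 18
pos 33 'b': at 19  → match P2@[33:33],P6@[29:33]
pos 34 'c': at 13 (fail-walked)  → match P4@[32:34]
pos 35 'b': at 12 (fail-walked)  → match P2@[35:35]
pos 36 'c': at 13  → match P4@[34:36]
pos 37 'c': at 7 (fail-walked)
pos 38 'a': at 9
pos 39 'c': at 10  → match P7@[37:39]
pos 40 'b': at 11  → match P2@[40:40],P3@[36:40]
pos 41 'b': at 2 (fail-walked)  → match P2@[41:41]
pos 42 'b': at 2 (fail-walked)  → match P2@[42:42]
pos 43 'b': at 2 (fail-walked)  → match P2@[43:43]
pos 44 'a': at 3
pos 45 'c': at 18
pos 46 'b': at 19  → match P2@[46:46],P6@[42:46]
pos 47 'b': at 2 (fail-walked)  → match P2@[47:47]
pos 48 'c': at 14
pos 49 'a': at 20 (fail-walked)
pos 50 'b': at 1 (fail-walked)  → match P2@[50:50]
pos 51 'b': at 2  → match P2@[51:51]
pos 52 'b': at 2 (fail-walked)  → match P2@[52:52]
pos 53 'a': at 3
pos 54 'c': at 18
pos 55 'b': at 19  → match P2@[55:55],P6@[51:55]
pos 56 'c': at 13 (fail-walked)  → match P4@[54:56]
pos 57 'c': at 7 (fail-walked)
pos 58 'b': at 12 (fail-walked)  → match P2@[58:58]
pos 59 'b': at 2 (fail-walked)  → match P2@[59:59]
pos 60 'c': at 14
pos 61 'c': at 15
pos 62 'a': at 16
pos 63 'c': at 17  → match P5@[58:63],P7@[61:63]
pos 64 'c': at 7 (fail-walked)
pos 65 'a': at 9
pos 66 'c': at 10  → match P7@[64:66]
pos 67 'c': at 7 (fail-walked)
pos 68 'b': at 12 (fail-walked)  → match P2@[68:68]
pos 69 'b': at 2 (fail-walked)  → match P2@[69:69]
pos 70 'a': at 3

Matches: [[3,1],[4,1],[5,1],[6,1],[7,1],[9,7],[11,7],[14,7],[15,2],[15,3],[17,2],[20,2],[21,4],[23,2],[27,7],[28,2],[28,3],[29,2],[30,2],[33,2],[33,6],[34,4],[35,2],[36,4],[39,7],[40,2],[40,3],[41,2],[42,2],[43,2],[46,2],[46,6],[47,2],[50,2],[51,2],[52,2],[55,2],[55,6],[56,4],[58,2],[59,2],[63,5],[63,7],[66,7],[68,2],[69,2]]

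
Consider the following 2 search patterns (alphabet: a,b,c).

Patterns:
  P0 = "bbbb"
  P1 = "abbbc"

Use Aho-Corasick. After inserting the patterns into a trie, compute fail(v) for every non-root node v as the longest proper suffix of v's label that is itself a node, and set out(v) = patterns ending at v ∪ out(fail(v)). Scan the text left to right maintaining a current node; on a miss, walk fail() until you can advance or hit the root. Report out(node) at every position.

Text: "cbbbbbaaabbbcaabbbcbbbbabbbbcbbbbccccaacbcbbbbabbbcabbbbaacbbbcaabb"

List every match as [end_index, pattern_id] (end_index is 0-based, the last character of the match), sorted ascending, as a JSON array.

Build automaton:
Trie (insert patterns):
  0='ε' goto a→5 b→1
  1='b' goto b→2
  2='bb' goto b→3
  3='bbb' goto b→4
  4='bbbb' goto ·  [P0 ends]
  5='a' goto b→6
  6='ab' goto b→7
  7='abb' goto b→8
  8='abbb' goto c→9
  9='abbbc' goto ·  [P1 ends]

Failure links (BFS by depth):
  n1('b'): parent n0 fail=0; on 'b' 0 → fail=0;  out ∅∪∅=∅
  n5('a'): parent n0 fail=0; on 'a' 0 → fail=0;  out ∅∪∅=∅
  n2('bb'): parent n1 fail=0; on 'b' 0 → fail=1;  out ∅∪∅=∅
  n6('ab'): parent n5 fail=0; on 'b' 0 → fail=1;  out ∅∪∅=∅
  n3('bbb'): parent n2 fail=1; on 'b' 1 → fail=2;  out ∅∪∅=∅
  n7('abb'): parent n6 fail=1; on 'b' 1 → fail=2;  out ∅∪∅=∅
  n4('bbbb'): parent n3 fail=2; on 'b' 2 → fail=3;  out {0}∪∅={0}
  n8('abbb'): parent n7 fail=2; on 'b' 2 → fail=3;  out ∅∪∅=∅
  n9('abbbc'): parent n8 fail=3; on 'c' 3→2→1→0 → fail=0;  out {1}∪∅={1}

Text stream:
pos 0 'c': at 0
pos 1 'b': at 1
pos 2 'b': at 2
pos 3 'b': at 3
pos 4 'b': at 4  ** P0@[1:4]
pos 5 'b': at 4 ·f  ** P0@[2:5]
pos 6 'a': at 5 ·f
pos 7 'a': at 5 ·f
pos 8 'a': at 5 ·f
pos 9 'b': at 6
pos 10 'b': at 7
pos 11 'b': at 8
pos 12 'c': at 9  ** P1@[8:12]
pos 13 'a': at 5 ·f
pos 14 'a': at 5 ·f
pos 15 'b': at 6
pos 16 'b': at 7
pos 17 'b': at 8
pos 18 'c': at 9  ** P1@[14:18]
pos 19 'b': at 1 ·f
pos 20 'b': at 2
pos 21 'b': at 3
pos 22 'b': at 4  ** P0@[19:22]
pos 23 'a': at 5 ·f
pos 24 'b': at 6
pos 25 'b': at 7
pos 26 'b': at 8
pos 27 'b': at 4 ·f  ** P0@[24:27]
pos 28 'c': at 0 ·f
pos 29 'b': at 1
pos 30 'b': at 2
pos 31 'b': at 3
pos 32 'b': at 4  ** P0@[29:32]
pos 33 'c': at 0 ·f
pos 34 'c': at 0
pos 35 'c': at 0
pos 36 'c': at 0
pos 37 'a': at 5
pos 38 'a': at 5 ·f
pos 39 'c': at 0 ·f
pos 40 'b': at 1
pos 41 'c': at 0 ·f
pos 42 'b': at 1
pos 43 'b': at 2
pos 44 'b': at 3
pos 45 'b': at 4  ** P0@[42:45]
pos 46 'a': at 5 ·f
pos 47 'b': at 6
pos 48 'b': at 7
pos 49 'b': at 8
pos 50 'c': at 9  ** P1@[46:50]
pos 51 'a': at 5 ·f
pos 52 'b': at 6
pos 53 'b': at 7
pos 54 'b': at 8
pos 55 'b': at 4 ·f  ** P0@[52:55]
pos 56 'a': at 5 ·f
pos 57 'a': at 5 ·f
pos 58 'c': at 0 ·f
pos 59 'b': at 1
pos 60 'b': at 2
pos 61 'b': at 3
pos 62 'c': at 0 ·f
pos 63 'a': at 5
pos 64 'a': at 5 ·f
pos 65 'b': at 6
pos 66 'b': at 7

Result: [[4,0],[5,0],[12,1],[18,1],[22,0],[27,0],[32,0],[45,0],[50,1],[55,0]]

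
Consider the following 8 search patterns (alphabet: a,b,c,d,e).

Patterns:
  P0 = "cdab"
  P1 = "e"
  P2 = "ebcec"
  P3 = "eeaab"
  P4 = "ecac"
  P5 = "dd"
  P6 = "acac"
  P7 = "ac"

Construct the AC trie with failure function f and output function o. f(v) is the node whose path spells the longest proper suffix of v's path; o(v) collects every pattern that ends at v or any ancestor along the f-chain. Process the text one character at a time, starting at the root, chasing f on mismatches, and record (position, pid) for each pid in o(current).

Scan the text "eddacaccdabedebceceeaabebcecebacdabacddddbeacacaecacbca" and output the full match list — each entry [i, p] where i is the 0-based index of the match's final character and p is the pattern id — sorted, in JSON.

Build automaton:
Trie (insert patterns):
  n0 'ε': a→19 c→1 d→17 e→5
  n1 'c': d→2
  n2 'cd': a→3
  n3 'cda': b→4
  n4 'cdab': ·  [P0 ends]
  n5 'e': b→6 c→14 e→10  [P1 ends]
  n6 'eb': c→7
  n7 'ebc': e→8
  n8 'ebce': c→9
  n9 'ebcec': ·  [P2 ends]
  n10 'ee': a→11
  n11 'eea': a→12
  n12 'eeaa': b→13
  n13 'eeaab': ·  [P3 ends]
  n14 'ec': a→15
  n15 'eca': c→16
  n16 'ecac': ·  [P4 ends]
  n17 'd': d→18
  n18 'dd': ·  [P5 ends]
  n19 'a': c→20
  n20 'ac': a→21  [P7 ends]
  n21 'aca': c→22
  n22 'acac': ·  [P6 ends]

Failure links (BFS by depth):
  fail(1) 'c': from fail(0)=0 chase 'c': 0 ⇒ 0;  out=∅∪out(0)=∅
  fail(5) 'e': from fail(0)=0 chase 'e': 0 ⇒ 0;  out={1}∪out(0)={1}
  fail(17) 'd': from fail(0)=0 chase 'd': 0 ⇒ 0;  out=∅∪out(0)=∅
  fail(19) 'a': from fail(0)=0 chase 'a': 0 ⇒ 0;  out=∅∪out(0)=∅
  fail(2) 'cd': from fail(1)=0 chase 'd': 0 ⇒ 17;  out=∅∪out(17)=∅
  fail(6) 'eb': from fail(5)=0 chase 'b': 0 ⇒ 0;  out=∅∪out(0)=∅
  fail(10) 'ee': from fail(5)=0 chase 'e': 0 ⇒ 5;  out=∅∪out(5)={1}
  fail(14) 'ec': from fail(5)=0 chase 'c': 0 ⇒ 1;  out=∅∪out(1)=∅
  fail(18) 'dd': from fail(17)=0 chase 'd': 0 ⇒ 17;  out={5}∪out(17)={5}
  fail(20) 'ac': from fail(19)=0 chase 'c': 0 ⇒ 1;  out={7}∪out(1)={7}
  fail(3) 'cda': from fail(2)=17 chase 'a': 17→0 ⇒ 19;  out=∅∪out(19)=∅
  fail(7) 'ebc': from fail(6)=0 chase 'c': 0 ⇒ 1;  out=∅∪out(1)=∅
  fail(11) 'eea': from fail(10)=5 chase 'a': 5→0 ⇒ 19;  out=∅∪out(19)=∅
  fail(15) 'eca': from fail(14)=1 chase 'a': 1→0 ⇒ 19;  out=∅∪out(19)=∅
  fail(21) 'aca': from fail(20)=1 chase 'a': 1→0 ⇒ 19;  out=∅∪out(19)=∅
  fail(4) 'cdab': from fail(3)=19 chase 'b': 19→0 ⇒ 0;  out={0}∪out(0)={0}
  fail(8) 'ebce': from fail(7)=1 chase 'e': 1→0 ⇒ 5;  out=∅∪out(5)={1}
  fail(12) 'eeaa': from fail(11)=19 chase 'a': 19→0 ⇒ 19;  out=∅∪out(19)=∅
  fail(16) 'ecac': from fail(15)=19 chase 'c': 19 ⇒ 20;  out={4}∪out(20)={4,7}
  fail(22) 'acac': from fail(21)=19 chase 'c': 19 ⇒ 20;  out={6}∪out(20)={6,7}
  fail(9) 'ebcec': from fail(8)=5 chase 'c': 5 ⇒ 14;  out={2}∪out(14)={2}
  fail(13) 'eeaab': from fail(12)=19 chase 'b': 19→0 ⇒ 0;  out={3}∪out(0)={3}

Scan:
i=0 'e': node 0→5  ** P1@[0:0]
i=1 'd': node 5→17 ·f
i=2 'd': node 17→18  ** P5@[1:2]
i=3 'a': node 18→19 ·f
i=4 'c': node 19→20  ** P7@[3:4]
i=5 'a': node 20→21
i=6 'c': node 21→22  ** P6@[3:6],P7@[5:6]
i=7 'c': node 22→1 ·f
i=8 'd': node 1→2
i=9 'a': node 2→3
i=10 'b': node 3→4  ** P0@[7:10]
i=11 'e': node 4→5 ·f  ** P1@[11:11]
i=12 'd': node 5→17 ·f
i=13 'e': node 17→5 ·f  ** P1@[13:13]
i=14 'b': node 5→6
i=15 'c': node 6→7
i=16 'e': node 7→8  ** P1@[16:16]
i=17 'c': node 8→9  ** P2@[13:17]
i=18 'e': node 9→5 ·f  ** P1@[18:18]
i=19 'e': node 5→10  ** P1@[19:19]
i=20 'a': node 10→11
i=21 'a': node 11→12
i=22 'b': node 12→13  ** P3@[18:22]
i=23 'e': node 13→5 ·f  ** P1@[23:23]
i=24 'b': node 5→6
i=25 'c': node 6→7
i=26 'e': node 7→8  ** P1@[26:26]
i=27 'c': node 8→9  ** P2@[23:27]
i=28 'e': node 9→5 ·f  ** P1@[28:28]
i=29 'b': node 5→6
i=30 'a': node 6→19 ·f
i=31 'c': node 19→20  ** P7@[30:31]
i=32 'd': node 20→2 ·f
i=33 'a': node 2→3
i=34 'b': node 3→4  ** P0@[31:34]
i=35 'a': node 4→19 ·f
i=36 'c': node 19→20  ** P7@[35:36]
i=37 'd': node 20→2 ·f
i=38 'd': node 2→18 ·f  ** P5@[37:38]
i=39 'd': node 18→18 ·f  ** P5@[38:39]
i=40 'd': node 18→18 ·f  ** P5@[39:40]
i=41 'b': node 18→0 ·f
i=42 'e': node 0→5  ** P1@[42:42]
i=43 'a': node 5→19 ·f
i=44 'c': node 19→20  ** P7@[43:44]
i=45 'a': node 20→21
i=46 'c': node 21→22  ** P6@[43:46],P7@[45:46]
i=47 'a': node 22→21 ·f
i=48 'e': node 21→5 ·f  ** P1@[48:48]
i=49 'c': node 5→14
i=50 'a': node 14→15
i=51 'c': node 15→16  ** P4@[48:51],P7@[50:51]
i=52 'b': node 16→0 ·f
i=53 'c': node 0→1
i=54 'a': node 1→19 ·f

All matches (sorted): [[0,1],[2,5],[4,7],[6,6],[6,7],[10,0],[11,1],[13,1],[16,1],[17,2],[18,1],[19,1],[22,3],[23,1],[26,1],[27,2],[28,1],[31,7],[34,0],[36,7],[38,5],[39,5],[40,5],[42,1],[44,7],[46,6],[46,7],[48,1],[51,4],[51,7]]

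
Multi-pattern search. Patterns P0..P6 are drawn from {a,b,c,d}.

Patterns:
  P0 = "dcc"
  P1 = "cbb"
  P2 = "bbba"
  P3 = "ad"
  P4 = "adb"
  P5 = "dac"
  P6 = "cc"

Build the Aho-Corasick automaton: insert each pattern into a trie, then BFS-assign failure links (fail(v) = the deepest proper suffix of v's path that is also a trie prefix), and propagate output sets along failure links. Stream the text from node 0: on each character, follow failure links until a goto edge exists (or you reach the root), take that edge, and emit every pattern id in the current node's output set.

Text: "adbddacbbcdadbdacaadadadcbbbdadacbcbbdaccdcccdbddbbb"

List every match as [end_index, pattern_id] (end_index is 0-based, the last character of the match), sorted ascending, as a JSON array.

Construct AC machine:
Trie (insert patterns):
  0='ε' goto a→11 b→7 c→4 d→1
  1='d' goto a→14 c→2
  2='dc' goto c→3
  3='dcc' goto ·  ←P0
  4='c' goto b→5 c→16
  5='cb' goto b→6
  6='cbb' goto ·  ←P1
  7='b' goto b→8
  8='bb' goto b→9
  9='bbb' goto a→10
  10='bbba' goto ·  ←P2
  11='a' goto d→12
  12='ad' goto b→13  ←P3
  13='adb' goto ·  ←P4
  14='da' goto c→15
  15='dac' goto ·  ←P5
  16='cc' goto ·  ←P6

Failure links (BFS by depth):
  n1('d'): parent n0 fail=0; on 'd' 0 → fail=0;  out ∅∪∅=∅
  n4('c'): parent n0 fail=0; on 'c' 0 → fail=0;  out ∅∪∅=∅
  n7('b'): parent n0 fail=0; on 'b' 0 → fail=0;  out ∅∪∅=∅
  n11('a'): parent n0 fail=0; on 'a' 0 → fail=0;  out ∅∪∅=∅
  n2('dc'): parent n1 fail=0; on 'c' 0 → fail=4;  out ∅∪∅=∅
  n5('cb'): parent n4 fail=0; on 'b' 0 → fail=7;  out ∅∪∅=∅
  n8('bb'): parent n7 fail=0; on 'b' 0 → fail=7;  out ∅∪∅=∅
  n12('ad'): parent n11 fail=0; on 'd' 0 → fail=1;  out {3}∪∅={3}
  n14('da'): parent n1 fail=0; on 'a' 0 → fail=11;  out ∅∪∅=∅
  n16('cc'): parent n4 fail=0; on 'c' 0 → fail=4;  out {6}∪∅={6}
  n3('dcc'): parent n2 fail=4; on 'c' 4 → fail=16;  out {0}∪{6}={0,6}
  n6('cbb'): parent n5 fail=7; on 'b' 7 → fail=8;  out {1}∪∅={1}
  n9('bbb'): parent n8 fail=7; on 'b' 7 → fail=8;  out ∅∪∅=∅
  n13('adb'): parent n12 fail=1; on 'b' 1→0 → fail=7;  out {4}∪∅={4}
  n15('dac'): parent n14 fail=11; on 'c' 11→0 → fail=4;  out {5}∪∅={5}
  n10('bbba'): parent n9 fail=8; on 'a' 8→7→0 → fail=11;  out {2}∪∅={2}

Run:
i=0 'a': node 0→11
i=1 'd': node 11→12  → match P3@[0:1]
i=2 'b': node 12→13  → match P4@[0:2]
i=3 'd': node 13→1 (fail-walked)
i=4 'd': node 1→1 (fail-walked)
i=5 'a': node 1→14
i=6 'c': node 14→15  → match P5@[4:6]
i=7 'b': node 15→5 (fail-walked)
i=8 'b': node 5→6  → match P1@[6:8]
i=9 'c': node 6→4 (fail-walked)
i=10 'd': node 4→1 (fail-walked)
i=11 'a': node 1→14
i=12 'd': node 14→12 (fail-walked)  → match P3@[11:12]
i=13 'b': node 12→13  → match P4@[11:13]
i=14 'd': node 13→1 (fail-walked)
i=15 'a': node 1→14
i=16 'c': node 14→15  → match P5@[14:16]
i=17 'a': node 15→11 (fail-walked)
i=18 'a': node 11→11 (fail-walked)
i=19 'd': node 11→12  → match P3@[18:19]
i=20 'a': node 12→14 (fail-walked)
i=21 'd': node 14→12 (fail-walked)  → match P3@[20:21]
i=22 'a': node 12→14 (fail-walked)
i=23 'd': node 14→12 (fail-walked)  → match P3@[22:23]
i=24 'c': node 12→2 (fail-walked)
i=25 'b': node 2→5 (fail-walked)
i=26 'b': node 5→6  → match P1@[24:26]
i=27 'b': node 6→9 (fail-walked)
i=28 'd': node 9→1 (fail-walked)
i=29 'a': node 1→14
i=30 'd': node 14→12 (fail-walked)  → match P3@[29:30]
i=31 'a': node 12→14 (fail-walked)
i=32 'c': node 14→15  → match P5@[30:32]
i=33 'b': node 15→5 (fail-walked)
i=34 'c': node 5→4 (fail-walked)
i=35 'b': node 4→5
i=36 'b': node 5→6  → match P1@[34:36]
i=37 'd': node 6→1 (fail-walked)
i=38 'a': node 1→14
i=39 'c': node 14→15  → match P5@[37:39]
i=40 'c': node 15→16 (fail-walked)  → match P6@[39:40]
i=41 'd': node 16→1 (fail-walked)
i=42 'c': node 1→2
i=43 'c': node 2→3  → match P0@[41:43],P6@[42:43]
i=44 'c': node 3→16 (fail-walked)  → match P6@[43:44]
i=45 'd': node 16→1 (fail-walked)
i=46 'b': node 1→7 (fail-walked)
i=47 'd': node 7→1 (fail-walked)
i=48 'd': node 1→1 (fail-walked)
i=49 'b': node 1→7 (fail-walked)
i=50 'b': node 7→8
i=51 'b': node 8→9

Matches: [[1,3],[2,4],[6,5],[8,1],[12,3],[13,4],[16,5],[19,3],[21,3],[23,3],[26,1],[30,3],[32,5],[36,1],[39,5],[40,6],[43,0],[43,6],[44,6]]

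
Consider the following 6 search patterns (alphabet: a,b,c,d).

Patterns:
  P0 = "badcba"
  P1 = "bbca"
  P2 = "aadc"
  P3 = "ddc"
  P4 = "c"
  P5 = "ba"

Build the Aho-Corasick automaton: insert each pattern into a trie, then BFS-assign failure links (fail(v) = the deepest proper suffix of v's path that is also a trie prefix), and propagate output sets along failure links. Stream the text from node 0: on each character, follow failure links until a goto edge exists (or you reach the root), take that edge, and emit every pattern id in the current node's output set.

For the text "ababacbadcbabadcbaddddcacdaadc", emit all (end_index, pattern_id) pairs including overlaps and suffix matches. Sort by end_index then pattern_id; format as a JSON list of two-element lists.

Build automaton:
Trie nodes:
  n0 'ε': a→10 b→1 c→17 d→14
  n1 'b': a→2 b→7
  n2 'ba': d→3  [P5 ends]
  n3 'bad': c→4
  n4 'badc': b→5
  n5 'badcb': a→6
  n6 'badcba': ·  [P0 ends]
  n7 'bb': c→8
  n8 'bbc': a→9
  n9 'bbca': ·  [P1 ends]
  n10 'a': a→11
  n11 'aa': d→12
  n12 'aad': c→13
  n13 'aadc': ·  [P2 ends]
  n14 'd': d→15
  n15 'dd': c→16
  n16 'ddc': ·  [P3 ends]
  n17 'c': ·  [P4 ends]

BFS fail/out derivation:
  n1('b'): parent n0 fail=0; on 'b' 0 → fail=0;  out ∅∪∅=∅
  n10('a'): parent n0 fail=0; on 'a' 0 → fail=0;  out ∅∪∅=∅
  n14('d'): parent n0 fail=0; on 'd' 0 → fail=0;  out ∅∪∅=∅
  n17('c'): parent n0 fail=0; on 'c' 0 → fail=0;  out {4}∪∅={4}
  n2('ba'): parent n1 fail=0; on 'a' 0 → fail=10;  out {5}∪∅={5}
  n7('bb'): parent n1 fail=0; on 'b' 0 → fail=1;  out ∅∪∅=∅
  n11('aa'): parent n10 fail=0; on 'a' 0 → fail=10;  out ∅∪∅=∅
  n15('dd'): parent n14 fail=0; on 'd' 0 → fail=14;  out ∅∪∅=∅
  n3('bad'): parent n2 fail=10; on 'd' 10→0 → fail=14;  out ∅∪∅=∅
  n8('bbc'): parent n7 fail=1; on 'c' 1→0 → fail=17;  out ∅∪{4}={4}
  n12('aad'): parent n11 fail=10; on 'd' 10→0 → fail=14;  out ∅∪∅=∅
  n16('ddc'): parent n15 fail=14; on 'c' 14→0 → fail=17;  out {3}∪{4}={3,4}
  n4('badc'): parent n3 fail=14; on 'c' 14→0 → fail=17;  out ∅∪{4}={4}
  n9('bbca'): parent n8 fail=17; on 'a' 17→0 → fail=10;  out {1}∪∅={1}
  n13('aadc'): parent n12 fail=14; on 'c' 14→0 → fail=17;  out {2}∪{4}={2,4}
  n5('badcb'): parent n4 fail=17; on 'b' 17→0 → fail=1;  out ∅∪∅=∅
  n6('badcba'): parent n5 fail=1; on 'a' 1 → fail=2;  out {0}∪{5}={0,5}

Text stream:
[0] read 'a'  n0⇒n10
[1] read 'b'  n10⇒n1 (via fail)
[2] read 'a'  n1⇒n2  ** P5@[1:2]
[3] read 'b'  n2⇒n1 (via fail)
[4] read 'a'  n1⇒n2  ** P5@[3:4]
[5] read 'c'  n2⇒n17 (via fail)  ** P4@[5:5]
[6] read 'b'  n17⇒n1 (via fail)
[7] read 'a'  n1⇒n2  ** P5@[6:7]
[8] read 'd'  n2⇒n3
[9] read 'c'  n3⇒n4  ** P4@[9:9]
[10] read 'b'  n4⇒n5
[11] read 'a'  n5⇒n6  ** P0@[6:11],P5@[10:11]
[12] read 'b'  n6⇒n1 (via fail)
[13] read 'a'  n1⇒n2  ** P5@[12:13]
[14] read 'd'  n2⇒n3
[15] read 'c'  n3⇒n4  ** P4@[15:15]
[16] read 'b'  n4⇒n5
[17] read 'a'  n5⇒n6  ** P0@[12:17],P5@[16:17]
[18] read 'd'  n6⇒n3 (via fail)
[19] read 'd'  n3⇒n15 (via fail)
[20] read 'd'  n15⇒n15 (via fail)
[21] read 'd'  n15⇒n15 (via fail)
[22] read 'c'  n15⇒n16  ** P3@[20:22],P4@[22:22]
[23] read 'a'  n16⇒n10 (via fail)
[24] read 'c'  n10⇒n17 (via fail)  ** P4@[24:24]
[25] read 'd'  n17⇒n14 (via fail)
[26] read 'a'  n14⇒n10 (via fail)
[27] read 'a'  n10⇒n11
[28] read 'd'  n11⇒n12
[29] read 'c'  n12⇒n13  ** P2@[26:29],P4@[29:29]

All matches (sorted): [[2,5],[4,5],[5,4],[7,5],[9,4],[11,0],[11,5],[13,5],[15,4],[17,0],[17,5],[22,3],[22,4],[24,4],[29,2],[29,4]]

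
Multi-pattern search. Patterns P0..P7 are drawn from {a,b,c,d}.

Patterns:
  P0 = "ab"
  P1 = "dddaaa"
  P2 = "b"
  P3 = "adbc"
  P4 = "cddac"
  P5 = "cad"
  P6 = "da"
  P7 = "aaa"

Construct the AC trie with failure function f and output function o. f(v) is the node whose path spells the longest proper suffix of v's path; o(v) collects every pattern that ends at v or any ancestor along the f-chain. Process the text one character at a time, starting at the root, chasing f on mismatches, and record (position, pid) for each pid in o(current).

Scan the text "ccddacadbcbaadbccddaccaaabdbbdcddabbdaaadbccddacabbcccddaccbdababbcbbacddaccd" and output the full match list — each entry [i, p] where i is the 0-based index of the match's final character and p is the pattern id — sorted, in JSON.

Build:
Trie (insert patterns):
  n0 'ε': a→1 b→9 c→13 d→3
  n1 'a': a→21 b→2 d→10
  n2 'ab': ·  [P0 ends]
  n3 'd': a→20 d→4
  n4 'dd': d→5
  n5 'ddd': a→6
  n6 'ddda': a→7
  n7 'dddaa': a→8
  n8 'dddaaa': ·  [P1 ends]
  n9 'b': ·  [P2 ends]
  n10 'ad': b→11
  n11 'adb': c→12
  n12 'adbc': ·  [P3 ends]
  n13 'c': a→18 d→14
  n14 'cd': d→15
  n15 'cdd': a→16
  n16 'cdda': c→17
  n17 'cddac': ·  [P4 ends]
  n18 'ca': d→19
  n19 'cad': ·  [P5 ends]
  n20 'da': ·  [P6 ends]
  n21 'aa': a→22
  n22 'aaa': ·  [P7 ends]

Failure links (BFS by depth):
  fail(1) 'a': from fail(0)=0 chase 'a': 0 ⇒ 0;  out=∅∪out(0)=∅
  fail(3) 'd': from fail(0)=0 chase 'd': 0 ⇒ 0;  out=∅∪out(0)=∅
  fail(9) 'b': from fail(0)=0 chase 'b': 0 ⇒ 0;  out={2}∪out(0)={2}
  fail(13) 'c': from fail(0)=0 chase 'c': 0 ⇒ 0;  out=∅∪out(0)=∅
  fail(2) 'ab': from fail(1)=0 chase 'b': 0 ⇒ 9;  out={0}∪out(9)={0,2}
  fail(4) 'dd': from fail(3)=0 chase 'd': 0 ⇒ 3;  out=∅∪out(3)=∅
  fail(10) 'ad': from fail(1)=0 chase 'd': 0 ⇒ 3;  out=∅∪out(3)=∅
  fail(14) 'cd': from fail(13)=0 chase 'd': 0 ⇒ 3;  out=∅∪out(3)=∅
  fail(18) 'ca': from fail(13)=0 chase 'a': 0 ⇒ 1;  out=∅∪out(1)=∅
  fail(20) 'da': from fail(3)=0 chase 'a': 0 ⇒ 1;  out={6}∪out(1)={6}
  fail(21) 'aa': from fail(1)=0 chase 'a': 0 ⇒ 1;  out=∅∪out(1)=∅
  fail(5) 'ddd': from fail(4)=3 chase 'd': 3 ⇒ 4;  out=∅∪out(4)=∅
  fail(11) 'adb': from fail(10)=3 chase 'b': 3→0 ⇒ 9;  out=∅∪out(9)={2}
  fail(15) 'cdd': from fail(14)=3 chase 'd': 3 ⇒ 4;  out=∅∪out(4)=∅
  fail(19) 'cad': from fail(18)=1 chase 'd': 1 ⇒ 10;  out={5}∪out(10)={5}
  fail(22) 'aaa': from fail(21)=1 chase 'a': 1 ⇒ 21;  out={7}∪out(21)={7}
  fail(6) 'ddda': from fail(5)=4 chase 'a': 4→3 ⇒ 20;  out=∅∪out(20)={6}
  fail(12) 'adbc': from fail(11)=9 chase 'c': 9→0 ⇒ 13;  out={3}∪out(13)={3}
  fail(16) 'cdda': from fail(15)=4 chase 'a': 4→3 ⇒ 20;  out=∅∪out(20)={6}
  fail(7) 'dddaa': from fail(6)=20 chase 'a': 20→1 ⇒ 21;  out=∅∪out(21)=∅
  fail(17) 'cddac': from fail(16)=20 chase 'c': 20→1→0 ⇒ 13;  out={4}∪out(13)={4}
  fail(8) 'dddaaa': from fail(7)=21 chase 'a': 21 ⇒ 22;  out={1}∪out(22)={1,7}

Scan:
[0] read 'c'  n0⇒n13
[1] read 'c'  n13⇒n13 ·f
[2] read 'd'  n13⇒n14
[3] read 'd'  n14⇒n15
[4] read 'a'  n15⇒n16  ** P6@[3:4]
[5] read 'c'  n16⇒n17  ** P4@[1:5]
[6] read 'a'  n17⇒n18 ·f
[7] read 'd'  n18⇒n19  ** P5@[5:7]
[8] read 'b'  n19⇒n11 ·f  ** P2@[8:8]
[9] read 'c'  n11⇒n12  ** P3@[6:9]
[10] read 'b'  n12⇒n9 ·f  ** P2@[10:10]
[11] read 'a'  n9⇒n1 ·f
[12] read 'a'  n1⇒n21
[13] read 'd'  n21⇒n10 ·f
[14] read 'b'  n10⇒n11  ** P2@[14:14]
[15] read 'c'  n11⇒n12  ** P3@[12:15]
[16] read 'c'  n12⇒n13 ·f
[17] read 'd'  n13⇒n14
[18] read 'd'  n14⇒n15
[19] read 'a'  n15⇒n16  ** P6@[18:19]
[20] read 'c'  n16⇒n17  ** P4@[16:20]
[21] read 'c'  n17⇒n13 ·f
[22] read 'a'  n13⇒n18
[23] read 'a'  n18⇒n21 ·f
[24] read 'a'  n21⇒n22  ** P7@[22:24]
[25] read 'b'  n22⇒n2 ·f  ** P0@[24:25],P2@[25:25]
[26] read 'd'  n2⇒n3 ·f
[27] read 'b'  n3⇒n9 ·f  ** P2@[27:27]
[28] read 'b'  n9⇒n9 ·f  ** P2@[28:28]
[29] read 'd'  n9⇒n3 ·f
[30] read 'c'  n3⇒n13 ·f
[31] read 'd'  n13⇒n14
[32] read 'd'  n14⇒n15
[33] read 'a'  n15⇒n16  ** P6@[32:33]
[34] read 'b'  n16⇒n2 ·f  ** P0@[33:34],P2@[34:34]
[35] read 'b'  n2⇒n9 ·f  ** P2@[35:35]
[36] read 'd'  n9⇒n3 ·f
[37] read 'a'  n3⇒n20  ** P6@[36:37]
[38] read 'a'  n20⇒n21 ·f
[39] read 'a'  n21⇒n22  ** P7@[37:39]
[40] read 'd'  n22⇒n10 ·f
[41] read 'b'  n10⇒n11  ** P2@[41:41]
[42] read 'c'  n11⇒n12  ** P3@[39:42]
[43] read 'c'  n12⇒n13 ·f
[44] read 'd'  n13⇒n14
[45] read 'd'  n14⇒n15
[46] read 'a'  n15⇒n16  ** P6@[45:46]
[47] read 'c'  n16⇒n17  ** P4@[43:47]
[48] read 'a'  n17⇒n18 ·f
[49] read 'b'  n18⇒n2 ·f  ** P0@[48:49],P2@[49:49]
[50] read 'b'  n2⇒n9 ·f  ** P2@[50:50]
[51] read 'c'  n9⇒n13 ·f
[52] read 'c'  n13⇒n13 ·f
[53] read 'c'  n13⇒n13 ·f
[54] read 'd'  n13⇒n14
[55] read 'd'  n14⇒n15
[56] read 'a'  n15⇒n16  ** P6@[55:56]
[57] read 'c'  n16⇒n17  ** P4@[53:57]
[58] read 'c'  n17⇒n13 ·f
[59] read 'b'  n13⇒n9 ·f  ** P2@[59:59]
[60] read 'd'  n9⇒n3 ·f
[61] read 'a'  n3⇒n20  ** P6@[60:61]
[62] read 'b'  n20⇒n2 ·f  ** P0@[61:62],P2@[62:62]
[63] read 'a'  n2⇒n1 ·f
[64] read 'b'  n1⇒n2  ** P0@[63:64],P2@[64:64]
[65] read 'b'  n2⇒n9 ·f  ** P2@[65:65]
[66] read 'c'  n9⇒n13 ·f
[67] read 'b'  n13⇒n9 ·f  ** P2@[67:67]
[68] read 'b'  n9⇒n9 ·f  ** P2@[68:68]
[69] read 'a'  n9⇒n1 ·f
[70] read 'c'  n1⇒n13 ·f
[71] read 'd'  n13⇒n14
[72] read 'd'  n14⇒n15
[73] read 'a'  n15⇒n16  ** P6@[72:73]
[74] read 'c'  n16⇒n17  ** P4@[70:74]
[75] read 'c'  n17⇒n13 ·f
[76] read 'd'  n13⇒n14

All matches (sorted): [[4,6],[5,4],[7,5],[8,2],[9,3],[10,2],[14,2],[15,3],[19,6],[20,4],[24,7],[25,0],[25,2],[27,2],[28,2],[33,6],[34,0],[34,2],[35,2],[37,6],[39,7],[41,2],[42,3],[46,6],[47,4],[49,0],[49,2],[50,2],[56,6],[57,4],[59,2],[61,6],[62,0],[62,2],[64,0],[64,2],[65,2],[67,2],[68,2],[73,6],[74,4]]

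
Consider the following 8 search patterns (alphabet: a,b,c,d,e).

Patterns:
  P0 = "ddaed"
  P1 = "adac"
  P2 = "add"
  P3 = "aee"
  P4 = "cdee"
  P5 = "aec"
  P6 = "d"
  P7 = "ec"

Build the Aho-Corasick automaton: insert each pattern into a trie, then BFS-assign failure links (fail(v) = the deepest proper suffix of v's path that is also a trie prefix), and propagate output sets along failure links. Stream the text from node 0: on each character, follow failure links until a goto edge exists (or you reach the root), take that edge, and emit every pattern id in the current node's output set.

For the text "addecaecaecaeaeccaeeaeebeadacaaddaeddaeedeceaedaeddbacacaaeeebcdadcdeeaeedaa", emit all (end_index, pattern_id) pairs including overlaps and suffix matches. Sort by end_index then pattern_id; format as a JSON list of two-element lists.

Construct AC machine:
Trie (insert patterns):
  n0 'ε': a→6 c→13 d→1 e→18
  n1 'd': d→2  [P6 ends]
  n2 'dd': a→3
  n3 'dda': e→4
  n4 'ddae': d→5
  n5 'ddaed': ·  [P0 ends]
  n6 'a': d→7 e→11
  n7 'ad': a→8 d→10
  n8 'ada': c→9
  n9 'adac': ·  [P1 ends]
  n10 'add': ·  [P2 ends]
  n11 'ae': c→17 e→12
  n12 'aee': ·  [P3 ends]
  n13 'c': d→14
  n14 'cd': e→15
  n15 'cde': e→16
  n16 'cdee': ·  [P4 ends]
  n17 'aec': ·  [P5 ends]
  n18 'e': c→19
  n19 'ec': ·  [P7 ends]

BFS fail/out derivation:
  fail(1) 'd': from fail(0)=0 chase 'd': 0 ⇒ 0;  out={6}∪out(0)={6}
  fail(6) 'a': from fail(0)=0 chase 'a': 0 ⇒ 0;  out=∅∪out(0)=∅
  fail(13) 'c': from fail(0)=0 chase 'c': 0 ⇒ 0;  out=∅∪out(0)=∅
  fail(18) 'e': from fail(0)=0 chase 'e': 0 ⇒ 0;  out=∅∪out(0)=∅
  fail(2) 'dd': from fail(1)=0 chase 'd': 0 ⇒ 1;  out=∅∪out(1)={6}
  fail(7) 'ad': from fail(6)=0 chase 'd': 0 ⇒ 1;  out=∅∪out(1)={6}
  fail(11) 'ae': from fail(6)=0 chase 'e': 0 ⇒ 18;  out=∅∪out(18)=∅
  fail(14) 'cd': from fail(13)=0 chase 'd': 0 ⇒ 1;  out=∅∪out(1)={6}
  fail(19) 'ec': from fail(18)=0 chase 'c': 0 ⇒ 13;  out={7}∪out(13)={7}
  fail(3) 'dda': from fail(2)=1 chase 'a': 1→0 ⇒ 6;  out=∅∪out(6)=∅
  fail(8) 'ada': from fail(7)=1 chase 'a': 1→0 ⇒ 6;  out=∅∪out(6)=∅
  fail(10) 'add': from fail(7)=1 chase 'd': 1 ⇒ 2;  out={2}∪out(2)={2,6}
  fail(12) 'aee': from fail(11)=18 chase 'e': 18→0 ⇒ 18;  out={3}∪out(18)={3}
  fail(15) 'cde': from fail(14)=1 chase 'e': 1→0 ⇒ 18;  out=∅∪out(18)=∅
  fail(17) 'aec': from fail(11)=18 chase 'c': 18 ⇒ 19;  out={5}∪out(19)={5,7}
  fail(4) 'ddae': from fail(3)=6 chase 'e': 6 ⇒ 11;  out=∅∪out(11)=∅
  fail(9) 'adac': from fail(8)=6 chase 'c': 6→0 ⇒ 13;  out={1}∪out(13)={1}
  fail(16) 'cdee': from fail(15)=18 chase 'e': 18→0 ⇒ 18;  out={4}∪out(18)={4}
  fail(5) 'ddaed': from fail(4)=11 chase 'd': 11→18→0 ⇒ 1;  out={0}∪out(1)={0,6}

Run:
[0] read 'a'  n0⇒n6
[1] read 'd'  n6⇒n7  ** P6@[1:1]
[2] read 'd'  n7⇒n10  ** P2@[0:2],P6@[2:2]
[3] read 'e'  n10⇒n18 (fail-walked)
[4] read 'c'  n18⇒n19  ** P7@[3:4]
[5] read 'a'  n19⇒n6 (fail-walked)
[6] read 'e'  n6⇒n11
[7] read 'c'  n11⇒n17  ** P5@[5:7],P7@[6:7]
[8] read 'a'  n17⇒n6 (fail-walked)
[9] read 'e'  n6⇒n11
[10] read 'c'  n11⇒n17  ** P5@[8:10],P7@[9:10]
[11] read 'a'  n17⇒n6 (fail-walked)
[12] read 'e'  n6⇒n11
[13] read 'a'  n11⇒n6 (fail-walked)
[14] read 'e'  n6⇒n11
[15] read 'c'  n11⇒n17  ** P5@[13:15],P7@[14:15]
[16] read 'c'  n17⇒n13 (fail-walked)
[17] read 'a'  n13⇒n6 (fail-walked)
[18] read 'e'  n6⇒n11
[19] read 'e'  n11⇒n12  ** P3@[17:19]
[20] read 'a'  n12⇒n6 (fail-walked)
[21] read 'e'  n6⇒n11
[22] read 'e'  n11⇒n12  ** P3@[20:22]
[23] read 'b'  n12⇒n0 (fail-walked)
[24] read 'e'  n0⇒n18
[25] read 'a'  n18⇒n6 (fail-walked)
[26] read 'd'  n6⇒n7  ** P6@[26:26]
[27] read 'a'  n7⇒n8
[28] read 'c'  n8⇒n9  ** P1@[25:28]
[29] read 'a'  n9⇒n6 (fail-walked)
[30] read 'a'  n6⇒n6 (fail-walked)
[31] read 'd'  n6⇒n7  ** P6@[31:31]
[32] read 'd'  n7⇒n10  ** P2@[30:32],P6@[32:32]
[33] read 'a'  n10⇒n3 (fail-walked)
[34] read 'e'  n3⇒n4
[35] read 'd'  n4⇒n5  ** P0@[31:35],P6@[35:35]
[36] read 'd'  n5⇒n2 (fail-walked)  ** P6@[36:36]
[37] read 'a'  n2⇒n3
[38] read 'e'  n3⇒n4
[39] read 'e'  n4⇒n12 (fail-walked)  ** P3@[37:39]
[40] read 'd'  n12⇒n1 (fail-walked)  ** P6@[40:40]
[41] read 'e'  n1⇒n18 (fail-walked)
[42] read 'c'  n18⇒n19  ** P7@[41:42]
[43] read 'e'  n19⇒n18 (fail-walked)
[44] read 'a'  n18⇒n6 (fail-walked)
[45] read 'e'  n6⇒n11
[46] read 'd'  n11⇒n1 (fail-walked)  ** P6@[46:46]
[47] read 'a'  n1⇒n6 (fail-walked)
[48] read 'e'  n6⇒n11
[49] read 'd'  n11⇒n1 (fail-walked)  ** P6@[49:49]
[50] read 'd'  n1⇒n2  ** P6@[50:50]
[51] read 'b'  n2⇒n0 (fail-walked)
[52] read 'a'  n0⇒n6
[53] read 'c'  n6⇒n13 (fail-walked)
[54] read 'a'  n13⇒n6 (fail-walked)
[55] read 'c'  n6⇒n13 (fail-walked)
[56] read 'a'  n13⇒n6 (fail-walked)
[57] read 'a'  n6⇒n6 (fail-walked)
[58] read 'e'  n6⇒n11
[59] read 'e'  n11⇒n12  ** P3@[57:59]
[60] read 'e'  n12⇒n18 (fail-walked)
[61] read 'b'  n18⇒n0 (fail-walked)
[62] read 'c'  n0⇒n13
[63] read 'd'  n13⇒n14  ** P6@[63:63]
[64] read 'a'  n14⇒n6 (fail-walked)
[65] read 'd'  n6⇒n7  ** P6@[65:65]
[66] read 'c'  n7⇒n13 (fail-walked)
[67] read 'd'  n13⇒n14  ** P6@[67:67]
[68] read 'e'  n14⇒n15
[69] read 'e'  n15⇒n16  ** P4@[66:69]
[70] read 'a'  n16⇒n6 (fail-walked)
[71] read 'e'  n6⇒n11
[72] read 'e'  n11⇒n12  ** P3@[70:72]
[73] read 'd'  n12⇒n1 (fail-walked)  ** P6@[73:73]
[74] read 'a'  n1⇒n6 (fail-walked)
[75] read 'a'  n6⇒n6 (fail-walked)

Matches: [[1,6],[2,2],[2,6],[4,7],[7,5],[7,7],[10,5],[10,7],[15,5],[15,7],[19,3],[22,3],[26,6],[28,1],[31,6],[32,2],[32,6],[35,0],[35,6],[36,6],[39,3],[40,6],[42,7],[46,6],[49,6],[50,6],[59,3],[63,6],[65,6],[67,6],[69,4],[72,3],[73,6]]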